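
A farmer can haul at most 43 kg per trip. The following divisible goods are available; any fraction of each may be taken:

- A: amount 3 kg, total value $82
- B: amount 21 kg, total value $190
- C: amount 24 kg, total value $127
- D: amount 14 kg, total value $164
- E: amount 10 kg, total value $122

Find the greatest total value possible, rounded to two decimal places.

Take in order of value per unit:
- A (82/3 per unit): all 3 → value 82, running total 82.00
- E (122/10 per unit): all 10 → value 122, running total 204.00
- D (164/14 per unit): all 14 → value 164, running total 368.00
- B (190/21 per unit): 16 of 21 → value 16×190/21 = 144.7619, running total 512.76
Total 512.76.

512.76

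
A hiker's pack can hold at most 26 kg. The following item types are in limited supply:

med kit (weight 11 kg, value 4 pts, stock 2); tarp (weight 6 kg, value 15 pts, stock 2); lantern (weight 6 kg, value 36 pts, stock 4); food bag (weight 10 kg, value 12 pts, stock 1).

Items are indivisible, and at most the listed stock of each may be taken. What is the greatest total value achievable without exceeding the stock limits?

144 pts

Top feasible selections:
- 4×lantern: weight 24, value 144
- 1×tarp + 3×lantern: weight 24, value 123
- 3×lantern: weight 18, value 108
- 2×tarp + 2×lantern: weight 24, value 102
Best: 144 pts.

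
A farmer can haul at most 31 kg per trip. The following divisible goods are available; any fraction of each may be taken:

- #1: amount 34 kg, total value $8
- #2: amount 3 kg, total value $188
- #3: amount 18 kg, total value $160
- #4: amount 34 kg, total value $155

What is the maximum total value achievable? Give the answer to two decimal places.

393.59

Take in order of value per unit:
- #2 (188/3 per unit): all 3 → value 188, running total 188.00
- #3 (160/18 per unit): all 18 → value 160, running total 348.00
- #4 (155/34 per unit): 10 of 34 → value 10×155/34 = 45.5882, running total 393.59
Total 393.59.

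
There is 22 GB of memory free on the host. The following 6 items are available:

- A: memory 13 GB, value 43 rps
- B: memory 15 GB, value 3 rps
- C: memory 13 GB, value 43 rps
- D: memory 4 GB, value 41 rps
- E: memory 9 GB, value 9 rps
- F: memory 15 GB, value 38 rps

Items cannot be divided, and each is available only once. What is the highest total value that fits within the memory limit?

84 rps

Check high-value combinations within 22 GB:
- A+D: memory 13+4=17, value 43+41=84
- C+D: memory 13+4=17, value 43+41=84
- D+F: memory 4+15=19, value 41+38=79
- A+E: memory 13+9=22, value 43+9=52
Best: 84 rps.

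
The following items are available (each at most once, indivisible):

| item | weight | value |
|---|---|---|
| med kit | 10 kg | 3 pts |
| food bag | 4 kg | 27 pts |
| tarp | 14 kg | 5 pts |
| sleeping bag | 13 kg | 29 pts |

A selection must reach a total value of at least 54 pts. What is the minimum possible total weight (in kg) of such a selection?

17

Subsets with value ≥ 54, sorted by total weight:
- food bag+sleeping bag: weight 17, value 56
- med kit+food bag+sleeping bag: weight 27, value 59
- food bag+tarp+sleeping bag: weight 31, value 61
Minimum weight: 17 kg.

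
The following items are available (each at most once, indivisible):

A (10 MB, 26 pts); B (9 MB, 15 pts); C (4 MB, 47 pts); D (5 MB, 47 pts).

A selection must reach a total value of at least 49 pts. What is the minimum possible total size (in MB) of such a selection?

9

Subsets with value ≥ 49, sorted by total size:
- C+D: size 9, value 94
- B+C: size 13, value 62
Minimum size: 9 MB.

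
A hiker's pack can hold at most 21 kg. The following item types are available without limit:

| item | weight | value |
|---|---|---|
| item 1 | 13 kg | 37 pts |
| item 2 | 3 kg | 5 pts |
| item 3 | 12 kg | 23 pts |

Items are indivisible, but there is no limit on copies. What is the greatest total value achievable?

47 pts

Best value-per-unit is item 1 at 37/13; filling with it alone gives 1×37 = 37.
Optimal mix: 1×item 1 + 2×item 2 → weight 19, value 47.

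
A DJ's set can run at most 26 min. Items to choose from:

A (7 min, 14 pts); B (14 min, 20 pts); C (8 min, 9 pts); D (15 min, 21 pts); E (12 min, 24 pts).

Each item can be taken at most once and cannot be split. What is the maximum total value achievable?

44 pts

This is a 0/1 knapsack; check combinations near the capacity.
- B+E: duration 14+12=26, value 20+24=44
- A+E: duration 7+12=19, value 14+24=38
- A+D: duration 7+15=22, value 14+21=35
- A+B: duration 7+14=21, value 14+20=34
- C+E: duration 8+12=20, value 9+24=33
Best: 44 pts.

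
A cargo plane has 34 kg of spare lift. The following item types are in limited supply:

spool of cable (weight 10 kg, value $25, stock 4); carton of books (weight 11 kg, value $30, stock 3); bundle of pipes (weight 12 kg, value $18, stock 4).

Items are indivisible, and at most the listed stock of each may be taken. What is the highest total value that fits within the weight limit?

$90

Best selections within weight 34 and stock limits:
- 3×carton of books: weight 33, value 90
- 1×spool of cable + 2×carton of books: weight 32, value 85
- 2×spool of cable + 1×carton of books: weight 31, value 80
- 2×carton of books + 1×bundle of pipes: weight 34, value 78
Best: $90.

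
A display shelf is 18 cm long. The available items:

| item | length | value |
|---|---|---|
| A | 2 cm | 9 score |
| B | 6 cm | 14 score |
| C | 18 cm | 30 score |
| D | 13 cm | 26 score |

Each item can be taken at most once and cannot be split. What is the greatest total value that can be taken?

Check high-value combinations within 18 cm:
- A+D: length 2+13=15, value 9+26=35
- C: length 18, value 30
- D: length 13, value 26
Best: 35 score.

35 score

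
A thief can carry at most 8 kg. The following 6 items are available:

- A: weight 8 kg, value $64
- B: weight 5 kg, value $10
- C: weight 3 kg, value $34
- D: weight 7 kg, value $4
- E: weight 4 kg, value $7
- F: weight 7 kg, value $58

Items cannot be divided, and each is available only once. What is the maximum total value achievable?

Check high-value combinations within 8 kg:
- A: weight 8, value 64
- F: weight 7, value 58
- B+C: weight 5+3=8, value 10+34=44
Best: $64.

$64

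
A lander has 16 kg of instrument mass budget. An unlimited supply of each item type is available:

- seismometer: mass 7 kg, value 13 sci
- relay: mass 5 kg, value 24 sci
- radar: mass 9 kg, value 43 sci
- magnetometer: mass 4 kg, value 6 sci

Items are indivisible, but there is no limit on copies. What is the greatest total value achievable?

72 sci

Best value-per-unit is relay at 24/5, and filling with it alone uses mass 3×5=15. No mix of the others beats 3×24 = 72.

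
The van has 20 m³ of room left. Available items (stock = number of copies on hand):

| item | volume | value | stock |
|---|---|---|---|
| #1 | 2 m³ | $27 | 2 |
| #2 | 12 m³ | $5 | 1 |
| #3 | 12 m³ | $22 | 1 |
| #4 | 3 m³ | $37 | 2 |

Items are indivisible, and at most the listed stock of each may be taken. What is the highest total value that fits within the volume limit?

$128

Best selections within volume 20 and stock limits:
- 2×#1 + 2×#4: volume 10, value 128
- 1×#1 + 1×#3 + 2×#4: volume 20, value 123
Best: $128.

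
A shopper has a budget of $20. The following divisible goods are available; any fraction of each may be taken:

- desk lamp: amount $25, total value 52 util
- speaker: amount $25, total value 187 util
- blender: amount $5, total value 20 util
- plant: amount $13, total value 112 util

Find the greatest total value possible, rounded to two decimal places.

Take in order of value per unit:
- plant (112/13 per unit): all 13 → value 112, running total 112.00
- speaker (187/25 per unit): 7 of 25 → value 7×187/25 = 52.3600, running total 164.36
Total 164.36.

164.36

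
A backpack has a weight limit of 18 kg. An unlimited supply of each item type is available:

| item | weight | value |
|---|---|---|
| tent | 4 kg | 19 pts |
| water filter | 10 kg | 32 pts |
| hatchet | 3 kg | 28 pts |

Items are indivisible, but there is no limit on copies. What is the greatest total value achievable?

Best value-per-unit is hatchet at 28/3, and filling with it alone uses weight 6×3=18. No mix of the others beats 6×28 = 168.

168 pts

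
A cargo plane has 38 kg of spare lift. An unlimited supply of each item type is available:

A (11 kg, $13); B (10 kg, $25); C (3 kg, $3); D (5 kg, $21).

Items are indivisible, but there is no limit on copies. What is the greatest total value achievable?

$150

Best value-per-unit is D at 21/5; filling with it alone gives 7×21 = 147.
Optimal mix: 1×C + 7×D → weight 38, value 150.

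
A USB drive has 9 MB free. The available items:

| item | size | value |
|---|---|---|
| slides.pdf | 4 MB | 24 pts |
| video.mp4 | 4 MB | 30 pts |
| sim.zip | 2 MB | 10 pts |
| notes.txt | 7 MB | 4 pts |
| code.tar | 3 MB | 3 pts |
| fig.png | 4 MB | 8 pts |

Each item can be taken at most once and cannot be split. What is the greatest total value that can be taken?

Check high-value combinations within 9 MB:
- slides.pdf+video.mp4: size 4+4=8, value 24+30=54
- video.mp4+sim.zip+code.tar: size 4+2+3=9, value 30+10+3=43
- video.mp4+sim.zip: size 4+2=6, value 30+10=40
- video.mp4+fig.png: size 4+4=8, value 30+8=38
- slides.pdf+sim.zip+code.tar: size 4+2+3=9, value 24+10+3=37
Best: 54 pts.

54 pts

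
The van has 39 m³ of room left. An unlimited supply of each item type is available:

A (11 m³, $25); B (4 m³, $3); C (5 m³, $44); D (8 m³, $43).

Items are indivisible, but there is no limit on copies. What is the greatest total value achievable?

$311

Best value-per-unit is C at 44/5; filling with it alone gives 7×44 = 308.
Optimal mix: 1×B + 7×C → volume 39, value 311.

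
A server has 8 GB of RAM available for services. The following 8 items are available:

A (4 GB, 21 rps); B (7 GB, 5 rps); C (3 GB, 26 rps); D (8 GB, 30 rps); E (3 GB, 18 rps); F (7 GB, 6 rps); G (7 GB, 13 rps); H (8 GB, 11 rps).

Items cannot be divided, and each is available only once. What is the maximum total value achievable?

47 rps

Check high-value combinations within 8 GB:
- A+C: memory 4+3=7, value 21+26=47
- C+E: memory 3+3=6, value 26+18=44
- A+E: memory 4+3=7, value 21+18=39
Best: 47 rps.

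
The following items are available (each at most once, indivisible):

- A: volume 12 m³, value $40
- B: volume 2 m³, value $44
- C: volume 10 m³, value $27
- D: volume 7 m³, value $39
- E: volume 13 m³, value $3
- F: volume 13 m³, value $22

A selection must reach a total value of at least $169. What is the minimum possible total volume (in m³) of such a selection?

44

Subsets with value ≥ 169, sorted by total volume:
- A+B+C+D+F: volume 44, value 172
- A+B+C+D+E+F: volume 57, value 175
Minimum volume: 44 m³.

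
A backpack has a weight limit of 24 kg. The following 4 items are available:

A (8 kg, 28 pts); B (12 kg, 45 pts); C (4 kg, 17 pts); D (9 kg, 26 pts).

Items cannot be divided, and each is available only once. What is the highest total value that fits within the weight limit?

90 pts

Check high-value combinations within 24 kg:
- A+B+C: weight 8+12+4=24, value 28+45+17=90
- A+B: weight 8+12=20, value 28+45=73
- B+D: weight 12+9=21, value 45+26=71
Best: 90 pts.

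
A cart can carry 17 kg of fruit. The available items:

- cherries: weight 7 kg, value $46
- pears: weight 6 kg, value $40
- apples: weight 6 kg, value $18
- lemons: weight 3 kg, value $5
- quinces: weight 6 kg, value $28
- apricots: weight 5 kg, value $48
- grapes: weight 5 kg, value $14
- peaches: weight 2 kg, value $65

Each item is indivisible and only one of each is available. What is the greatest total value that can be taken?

$164

This is a 0/1 knapsack; check combinations near the capacity.
- cherries+lemons+apricots+peaches: weight 7+3+5+2=17, value 46+5+48+65=164
- cherries+apricots+peaches: weight 7+5+2=14, value 46+48+65=159
- pears+lemons+apricots+peaches: weight 6+3+5+2=16, value 40+5+48+65=158
Best: $164.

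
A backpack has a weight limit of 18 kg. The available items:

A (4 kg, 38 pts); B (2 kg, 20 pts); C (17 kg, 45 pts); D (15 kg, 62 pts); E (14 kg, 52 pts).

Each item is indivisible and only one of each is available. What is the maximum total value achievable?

Check high-value combinations within 18 kg:
- A+E: weight 4+14=18, value 38+52=90
- B+D: weight 2+15=17, value 20+62=82
- B+E: weight 2+14=16, value 20+52=72
- D: weight 15, value 62
Best: 90 pts.

90 pts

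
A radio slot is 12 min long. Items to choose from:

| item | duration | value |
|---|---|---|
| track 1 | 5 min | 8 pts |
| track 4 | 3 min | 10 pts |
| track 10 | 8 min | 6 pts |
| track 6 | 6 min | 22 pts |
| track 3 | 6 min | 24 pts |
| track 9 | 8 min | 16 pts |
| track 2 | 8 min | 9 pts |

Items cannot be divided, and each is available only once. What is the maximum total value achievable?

46 pts

Check high-value combinations within 12 min:
- track 6+track 3: duration 6+6=12, value 22+24=46
- track 4+track 3: duration 3+6=9, value 10+24=34
- track 4+track 6: duration 3+6=9, value 10+22=32
- track 1+track 3: duration 5+6=11, value 8+24=32
- track 1+track 6: duration 5+6=11, value 8+22=30
Best: 46 pts.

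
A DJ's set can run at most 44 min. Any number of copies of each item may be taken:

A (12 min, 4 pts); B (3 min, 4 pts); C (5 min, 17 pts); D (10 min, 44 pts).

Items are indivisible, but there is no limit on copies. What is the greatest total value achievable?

180 pts

Best value-per-unit is D at 44/10; filling with it alone gives 4×44 = 176.
Optimal mix: 1×B + 4×D → duration 43, value 180.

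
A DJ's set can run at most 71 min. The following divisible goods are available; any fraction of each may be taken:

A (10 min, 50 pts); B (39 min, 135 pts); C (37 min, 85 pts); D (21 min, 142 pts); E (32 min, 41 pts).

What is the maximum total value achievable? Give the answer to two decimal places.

Take in order of value per unit:
- D (142/21 per unit): all 21 → value 142, running total 142.00
- A (50/10 per unit): all 10 → value 50, running total 192.00
- B (135/39 per unit): all 39 → value 135, running total 327.00
- C (85/37 per unit): 1 of 37 → value 1×85/37 = 2.2973, running total 329.30
Total 329.30.

329.30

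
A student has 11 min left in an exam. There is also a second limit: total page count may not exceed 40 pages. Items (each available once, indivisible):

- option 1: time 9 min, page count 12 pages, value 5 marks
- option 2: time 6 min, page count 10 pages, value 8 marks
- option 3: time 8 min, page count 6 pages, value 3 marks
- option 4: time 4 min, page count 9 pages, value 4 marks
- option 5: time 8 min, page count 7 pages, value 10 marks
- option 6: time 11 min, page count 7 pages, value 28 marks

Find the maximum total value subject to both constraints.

28 marks

Feasible sets respecting both limits:
- option 6: time 11, page count 7, value 28
- option 2+option 4: time 10, page count 19, value 12
- option 5: time 8, page count 7, value 10
- option 2: time 6, page count 10, value 8
Best: 28 marks.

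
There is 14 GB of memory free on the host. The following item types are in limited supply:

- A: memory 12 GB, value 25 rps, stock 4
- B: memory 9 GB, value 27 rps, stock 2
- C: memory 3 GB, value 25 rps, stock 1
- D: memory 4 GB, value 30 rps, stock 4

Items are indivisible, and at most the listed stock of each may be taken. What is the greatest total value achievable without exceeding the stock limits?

Best selections within memory 14 and stock limits:
- 3×D: memory 12, value 90
- 1×C + 2×D: memory 11, value 85
- 2×D: memory 8, value 60
- 1×B + 1×D: memory 13, value 57
Best: 90 rps.

90 rps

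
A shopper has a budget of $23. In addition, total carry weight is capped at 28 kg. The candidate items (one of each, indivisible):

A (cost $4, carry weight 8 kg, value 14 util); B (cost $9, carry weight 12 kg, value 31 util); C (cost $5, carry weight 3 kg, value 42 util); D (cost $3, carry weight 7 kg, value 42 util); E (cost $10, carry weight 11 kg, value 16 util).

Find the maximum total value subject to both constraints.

Feasible sets respecting both limits:
- B+C+D: cost 17, carry weight 22, value 115
- C+D+E: cost 18, carry weight 21, value 100
- A+C+D: cost 12, carry weight 18, value 98
Best: 115 util.

115 util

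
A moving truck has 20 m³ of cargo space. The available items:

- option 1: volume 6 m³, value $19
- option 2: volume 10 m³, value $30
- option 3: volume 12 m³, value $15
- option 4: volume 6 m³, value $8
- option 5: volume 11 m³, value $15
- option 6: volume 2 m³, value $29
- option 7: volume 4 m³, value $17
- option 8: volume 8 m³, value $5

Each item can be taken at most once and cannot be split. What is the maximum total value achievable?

Check high-value combinations within 20 m³:
- option 1+option 2+option 6: volume 6+10+2=18, value 19+30+29=78
- option 2+option 6+option 7: volume 10+2+4=16, value 30+29+17=76
- option 1+option 4+option 6+option 7: volume 6+6+2+4=18, value 19+8+29+17=73
Best: $78.

$78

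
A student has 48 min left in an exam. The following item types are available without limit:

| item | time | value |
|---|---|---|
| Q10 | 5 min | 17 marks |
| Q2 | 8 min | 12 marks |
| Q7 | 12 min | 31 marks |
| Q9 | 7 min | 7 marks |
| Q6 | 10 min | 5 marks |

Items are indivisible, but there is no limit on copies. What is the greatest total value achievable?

153 marks

Best value-per-unit is Q10 at 17/5, and filling with it alone uses time 9×5=45. No mix of the others beats 9×17 = 153.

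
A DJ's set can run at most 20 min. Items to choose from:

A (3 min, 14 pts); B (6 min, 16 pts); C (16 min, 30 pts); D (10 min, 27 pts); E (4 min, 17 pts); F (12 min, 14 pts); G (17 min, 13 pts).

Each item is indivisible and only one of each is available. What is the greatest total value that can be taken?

Check high-value combinations within 20 min:
- B+D+E: duration 6+10+4=20, value 16+27+17=60
- A+D+E: duration 3+10+4=17, value 14+27+17=58
- A+B+D: duration 3+6+10=19, value 14+16+27=57
Best: 60 pts.

60 pts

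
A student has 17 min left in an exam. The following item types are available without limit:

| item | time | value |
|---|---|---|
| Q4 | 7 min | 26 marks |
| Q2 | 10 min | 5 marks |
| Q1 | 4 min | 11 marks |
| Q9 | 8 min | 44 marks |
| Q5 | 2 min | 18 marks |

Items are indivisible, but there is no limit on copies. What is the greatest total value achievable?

Best value-per-unit is Q5 at 18/2, and filling with it alone uses time 8×2=16. No mix of the others beats 8×18 = 144.

144 marks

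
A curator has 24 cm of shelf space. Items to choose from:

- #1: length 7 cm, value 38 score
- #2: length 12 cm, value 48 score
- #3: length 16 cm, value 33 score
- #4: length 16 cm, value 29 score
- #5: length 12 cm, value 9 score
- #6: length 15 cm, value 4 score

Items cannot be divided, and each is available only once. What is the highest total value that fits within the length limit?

86 score

Check high-value combinations within 24 cm:
- #1+#2: length 7+12=19, value 38+48=86
- #1+#3: length 7+16=23, value 38+33=71
- #1+#4: length 7+16=23, value 38+29=67
- #2+#5: length 12+12=24, value 48+9=57
- #2: length 12, value 48
Best: 86 score.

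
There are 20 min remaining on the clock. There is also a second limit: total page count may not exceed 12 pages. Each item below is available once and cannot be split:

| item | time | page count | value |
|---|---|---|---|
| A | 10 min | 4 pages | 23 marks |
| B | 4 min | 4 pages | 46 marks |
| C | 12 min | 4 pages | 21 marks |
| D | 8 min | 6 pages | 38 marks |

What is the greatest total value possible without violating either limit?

Feasible sets respecting both limits:
- B+D: time 12, page count 10, value 84
- A+B: time 14, page count 8, value 69
- B+C: time 16, page count 8, value 67
Best: 84 marks.

84 marks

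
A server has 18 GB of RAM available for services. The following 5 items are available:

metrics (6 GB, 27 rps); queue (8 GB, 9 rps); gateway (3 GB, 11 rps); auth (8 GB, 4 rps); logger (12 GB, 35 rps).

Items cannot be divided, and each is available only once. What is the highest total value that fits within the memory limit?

Check high-value combinations within 18 GB:
- metrics+logger: memory 6+12=18, value 27+35=62
- metrics+queue+gateway: memory 6+8+3=17, value 27+9+11=47
- gateway+logger: memory 3+12=15, value 11+35=46
Best: 62 rps.

62 rps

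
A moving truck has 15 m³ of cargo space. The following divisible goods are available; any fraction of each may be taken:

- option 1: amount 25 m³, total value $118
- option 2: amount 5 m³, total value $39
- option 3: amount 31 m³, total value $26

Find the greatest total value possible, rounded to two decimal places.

86.20

Take in order of value per unit:
- option 2 (39/5 per unit): all 5 → value 39, running total 39.00
- option 1 (118/25 per unit): 10 of 25 → value 10×118/25 = 47.2000, running total 86.20
Total 86.20.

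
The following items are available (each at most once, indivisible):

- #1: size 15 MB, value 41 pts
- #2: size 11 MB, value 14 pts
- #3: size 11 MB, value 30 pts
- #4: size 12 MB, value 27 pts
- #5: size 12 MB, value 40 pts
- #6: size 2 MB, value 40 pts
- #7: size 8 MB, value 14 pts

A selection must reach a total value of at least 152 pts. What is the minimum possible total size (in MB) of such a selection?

48

Subsets with value ≥ 152, sorted by total size:
- #1+#3+#5+#6+#7: size 48, value 165
- #1+#3+#4+#6+#7: size 48, value 152
Minimum size: 48 MB.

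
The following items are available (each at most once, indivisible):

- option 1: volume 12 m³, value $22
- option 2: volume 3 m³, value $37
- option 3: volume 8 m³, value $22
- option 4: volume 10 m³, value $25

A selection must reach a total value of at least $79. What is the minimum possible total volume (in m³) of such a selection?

Subsets with value ≥ 79, sorted by total volume:
- option 2+option 3+option 4: volume 21, value 84
- option 1+option 2+option 3: volume 23, value 81
- option 1+option 2+option 4: volume 25, value 84
Minimum volume: 21 m³.

21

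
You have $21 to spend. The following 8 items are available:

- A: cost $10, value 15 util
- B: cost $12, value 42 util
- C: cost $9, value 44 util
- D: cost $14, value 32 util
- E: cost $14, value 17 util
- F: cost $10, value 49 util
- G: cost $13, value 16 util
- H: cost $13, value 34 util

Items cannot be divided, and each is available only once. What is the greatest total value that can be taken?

Check high-value combinations within $21:
- C+F: cost 9+10=19, value 44+49=93
- B+C: cost 12+9=21, value 42+44=86
- A+F: cost 10+10=20, value 15+49=64
- A+C: cost 10+9=19, value 15+44=59
Best: 93 util.

93 util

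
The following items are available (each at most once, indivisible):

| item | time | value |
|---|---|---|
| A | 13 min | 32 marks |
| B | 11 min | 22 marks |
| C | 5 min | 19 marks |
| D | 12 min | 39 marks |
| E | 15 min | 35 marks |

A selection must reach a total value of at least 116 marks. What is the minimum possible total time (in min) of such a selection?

45

Subsets with value ≥ 116, sorted by total time:
- A+C+D+E: time 45, value 125
- A+B+D+E: time 51, value 128
- A+B+C+D+E: time 56, value 147
Minimum time: 45 min.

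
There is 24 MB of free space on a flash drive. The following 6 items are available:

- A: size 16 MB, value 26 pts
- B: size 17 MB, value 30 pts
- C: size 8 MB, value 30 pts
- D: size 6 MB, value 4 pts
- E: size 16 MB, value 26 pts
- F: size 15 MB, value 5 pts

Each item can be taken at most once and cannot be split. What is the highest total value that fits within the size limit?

56 pts

This is a 0/1 knapsack; check combinations near the capacity.
- A+C: size 16+8=24, value 26+30=56
- C+E: size 8+16=24, value 30+26=56
- C+F: size 8+15=23, value 30+5=35
Best: 56 pts.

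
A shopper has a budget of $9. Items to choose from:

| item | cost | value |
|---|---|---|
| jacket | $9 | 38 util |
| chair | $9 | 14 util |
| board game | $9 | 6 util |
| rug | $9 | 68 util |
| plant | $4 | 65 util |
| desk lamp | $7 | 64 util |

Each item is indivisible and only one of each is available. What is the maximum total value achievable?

This is a 0/1 knapsack; check combinations near the capacity.
- rug: cost 9, value 68
- plant: cost 4, value 65
- desk lamp: cost 7, value 64
- jacket: cost 9, value 38
Best: 68 util.

68 util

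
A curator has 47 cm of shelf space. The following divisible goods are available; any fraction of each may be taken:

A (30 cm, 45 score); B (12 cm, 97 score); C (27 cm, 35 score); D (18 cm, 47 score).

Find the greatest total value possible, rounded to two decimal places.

169.50

Take in order of value per unit:
- B (97/12 per unit): all 12 → value 97, running total 97.00
- D (47/18 per unit): all 18 → value 47, running total 144.00
- A (45/30 per unit): 17 of 30 → value 17×45/30 = 25.5000, running total 169.50
Total 169.50.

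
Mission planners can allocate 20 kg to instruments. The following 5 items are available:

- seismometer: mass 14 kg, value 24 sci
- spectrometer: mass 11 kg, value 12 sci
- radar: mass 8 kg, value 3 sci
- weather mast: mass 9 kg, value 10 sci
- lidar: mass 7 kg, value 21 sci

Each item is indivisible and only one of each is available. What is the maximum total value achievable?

Check high-value combinations within 20 kg:
- spectrometer+lidar: mass 11+7=18, value 12+21=33
- weather mast+lidar: mass 9+7=16, value 10+21=31
- seismometer: mass 14, value 24
- radar+lidar: mass 8+7=15, value 3+21=24
- spectrometer+weather mast: mass 11+9=20, value 12+10=22
Best: 33 sci.

33 sci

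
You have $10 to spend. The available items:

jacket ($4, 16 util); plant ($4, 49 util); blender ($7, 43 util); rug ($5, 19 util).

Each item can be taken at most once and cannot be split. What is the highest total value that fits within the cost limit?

This is a 0/1 knapsack; check combinations near the capacity.
- plant+rug: cost 4+5=9, value 49+19=68
- jacket+plant: cost 4+4=8, value 16+49=65
- plant: cost 4, value 49
Best: 68 util.

68 util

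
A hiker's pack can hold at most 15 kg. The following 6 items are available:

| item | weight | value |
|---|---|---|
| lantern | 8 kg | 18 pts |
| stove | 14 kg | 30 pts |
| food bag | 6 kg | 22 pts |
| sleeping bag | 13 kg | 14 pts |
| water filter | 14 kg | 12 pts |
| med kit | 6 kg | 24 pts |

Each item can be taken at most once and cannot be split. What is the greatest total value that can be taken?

This is a 0/1 knapsack; check combinations near the capacity.
- food bag+med kit: weight 6+6=12, value 22+24=46
- lantern+med kit: weight 8+6=14, value 18+24=42
- lantern+food bag: weight 8+6=14, value 18+22=40
Best: 46 pts.

46 pts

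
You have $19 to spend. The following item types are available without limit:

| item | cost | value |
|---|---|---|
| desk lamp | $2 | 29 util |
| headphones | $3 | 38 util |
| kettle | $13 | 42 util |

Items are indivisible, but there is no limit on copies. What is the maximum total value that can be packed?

270 util

Best value-per-unit is desk lamp at 29/2; filling with it alone gives 9×29 = 261.
Optimal mix: 8×desk lamp + 1×headphones → cost 19, value 270.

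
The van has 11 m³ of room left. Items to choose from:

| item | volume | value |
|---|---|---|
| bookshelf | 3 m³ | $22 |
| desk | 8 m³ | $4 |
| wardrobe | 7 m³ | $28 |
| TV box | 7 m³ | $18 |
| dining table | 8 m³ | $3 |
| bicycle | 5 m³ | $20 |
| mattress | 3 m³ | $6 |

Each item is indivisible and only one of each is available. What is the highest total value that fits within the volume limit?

This is a 0/1 knapsack; check combinations near the capacity.
- bookshelf+wardrobe: volume 3+7=10, value 22+28=50
- bookshelf+bicycle+mattress: volume 3+5+3=11, value 22+20+6=48
- bookshelf+bicycle: volume 3+5=8, value 22+20=42
- bookshelf+TV box: volume 3+7=10, value 22+18=40
Best: $50.

$50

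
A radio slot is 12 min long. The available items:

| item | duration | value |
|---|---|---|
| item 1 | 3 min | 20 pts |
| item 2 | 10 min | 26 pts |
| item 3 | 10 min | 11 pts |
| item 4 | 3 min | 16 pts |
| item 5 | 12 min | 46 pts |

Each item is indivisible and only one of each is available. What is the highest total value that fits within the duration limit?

46 pts

Check high-value combinations within 12 min:
- item 5: duration 12, value 46
- item 1+item 4: duration 3+3=6, value 20+16=36
- item 2: duration 10, value 26
- item 1: duration 3, value 20
- item 4: duration 3, value 16
Best: 46 pts.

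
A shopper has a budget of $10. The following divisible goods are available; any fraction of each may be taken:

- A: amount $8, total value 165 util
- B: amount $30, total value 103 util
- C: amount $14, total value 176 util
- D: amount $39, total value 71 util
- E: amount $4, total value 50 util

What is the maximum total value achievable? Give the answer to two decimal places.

Take in order of value per unit:
- A (165/8 per unit): all 8 → value 165, running total 165.00
- C (176/14 per unit): 2 of 14 → value 2×176/14 = 25.1429, running total 190.14
Total 190.14.

190.14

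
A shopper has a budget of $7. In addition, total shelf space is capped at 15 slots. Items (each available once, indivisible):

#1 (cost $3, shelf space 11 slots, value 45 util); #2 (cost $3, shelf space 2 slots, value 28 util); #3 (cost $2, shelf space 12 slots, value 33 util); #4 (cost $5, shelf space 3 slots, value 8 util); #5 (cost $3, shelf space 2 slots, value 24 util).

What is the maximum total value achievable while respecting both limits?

73 util

Feasible sets respecting both limits:
- #1+#2: cost 6, shelf space 13, value 73
- #1+#5: cost 6, shelf space 13, value 69
- #2+#3: cost 5, shelf space 14, value 61
Best: 73 util.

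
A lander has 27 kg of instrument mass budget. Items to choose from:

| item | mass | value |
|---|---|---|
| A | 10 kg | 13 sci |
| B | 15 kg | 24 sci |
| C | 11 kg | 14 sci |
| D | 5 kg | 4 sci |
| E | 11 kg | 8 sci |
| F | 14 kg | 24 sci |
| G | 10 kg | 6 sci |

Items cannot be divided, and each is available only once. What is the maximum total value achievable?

Check high-value combinations within 27 kg:
- C+F: mass 11+14=25, value 14+24=38
- B+C: mass 15+11=26, value 24+14=38
- A+F: mass 10+14=24, value 13+24=37
- A+B: mass 10+15=25, value 13+24=37
- E+F: mass 11+14=25, value 8+24=32
Best: 38 sci.

38 sci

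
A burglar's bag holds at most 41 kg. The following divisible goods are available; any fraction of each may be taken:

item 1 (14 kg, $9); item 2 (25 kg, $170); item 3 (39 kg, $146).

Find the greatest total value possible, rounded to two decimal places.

229.90

Take in order of value per unit:
- item 2 (170/25 per unit): all 25 → value 170, running total 170.00
- item 3 (146/39 per unit): 16 of 39 → value 16×146/39 = 59.8974, running total 229.90
Total 229.90.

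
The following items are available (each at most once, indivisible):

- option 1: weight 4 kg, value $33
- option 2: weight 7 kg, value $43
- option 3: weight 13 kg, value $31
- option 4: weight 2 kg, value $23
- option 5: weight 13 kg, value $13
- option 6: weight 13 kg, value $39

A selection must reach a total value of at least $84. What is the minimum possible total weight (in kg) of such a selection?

Subsets with value ≥ 84, sorted by total weight:
- option 1+option 2+option 4: weight 13, value 99
- option 1+option 4+option 6: weight 19, value 95
- option 1+option 3+option 4: weight 19, value 87
Minimum weight: 13 kg.

13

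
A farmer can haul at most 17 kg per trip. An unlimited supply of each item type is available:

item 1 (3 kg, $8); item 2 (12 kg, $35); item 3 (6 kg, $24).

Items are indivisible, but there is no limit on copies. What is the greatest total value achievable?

Best value-per-unit is item 3 at 24/6; filling with it alone gives 2×24 = 48.
Optimal mix: 1×item 1 + 2×item 3 → weight 15, value 56.

$56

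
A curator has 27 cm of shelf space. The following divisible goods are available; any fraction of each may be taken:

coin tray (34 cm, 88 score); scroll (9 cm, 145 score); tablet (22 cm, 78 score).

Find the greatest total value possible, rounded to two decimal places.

Take in order of value per unit:
- scroll (145/9 per unit): all 9 → value 145, running total 145.00
- tablet (78/22 per unit): 18 of 22 → value 18×78/22 = 63.8182, running total 208.82
Total 208.82.

208.82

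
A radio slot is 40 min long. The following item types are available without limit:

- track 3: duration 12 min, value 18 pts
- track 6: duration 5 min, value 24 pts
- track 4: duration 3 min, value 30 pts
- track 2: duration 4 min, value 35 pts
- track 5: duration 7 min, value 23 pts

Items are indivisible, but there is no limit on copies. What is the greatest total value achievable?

395 pts

Best value-per-unit is track 4 at 30/3; filling with it alone gives 13×30 = 390.
Optimal mix: 12×track 4 + 1×track 2 → duration 40, value 395.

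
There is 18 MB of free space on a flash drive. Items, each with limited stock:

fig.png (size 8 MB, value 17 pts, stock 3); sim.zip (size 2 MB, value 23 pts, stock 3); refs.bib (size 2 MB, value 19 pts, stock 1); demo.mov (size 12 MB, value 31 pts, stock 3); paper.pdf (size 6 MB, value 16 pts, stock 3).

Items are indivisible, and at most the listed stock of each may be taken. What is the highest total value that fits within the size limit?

105 pts

Top feasible selections:
- 1×fig.png + 3×sim.zip + 1×refs.bib: size 16, value 105
- 3×sim.zip + 1×refs.bib + 1×paper.pdf: size 14, value 104
- 3×sim.zip + 2×paper.pdf: size 18, value 101
- 3×sim.zip + 1×demo.mov: size 18, value 100
Best: 105 pts.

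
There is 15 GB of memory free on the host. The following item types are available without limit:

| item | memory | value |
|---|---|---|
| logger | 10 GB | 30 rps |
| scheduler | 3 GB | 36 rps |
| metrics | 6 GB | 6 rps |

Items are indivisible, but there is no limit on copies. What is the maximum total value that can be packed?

180 rps

Best value-per-unit is scheduler at 36/3, and filling with it alone uses memory 5×3=15. No mix of the others beats 5×36 = 180.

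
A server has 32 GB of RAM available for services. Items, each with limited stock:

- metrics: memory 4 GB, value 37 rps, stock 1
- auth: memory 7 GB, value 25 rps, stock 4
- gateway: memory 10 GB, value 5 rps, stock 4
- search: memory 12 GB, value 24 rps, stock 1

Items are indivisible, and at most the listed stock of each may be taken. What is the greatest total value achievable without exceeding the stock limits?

Top feasible selections:
- 1×metrics + 4×auth: memory 32, value 137
- 1×metrics + 3×auth: memory 25, value 112
Best: 137 rps.

137 rps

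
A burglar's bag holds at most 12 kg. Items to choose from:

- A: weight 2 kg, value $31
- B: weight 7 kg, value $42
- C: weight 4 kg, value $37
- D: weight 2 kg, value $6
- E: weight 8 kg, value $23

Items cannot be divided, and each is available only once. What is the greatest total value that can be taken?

Check high-value combinations within 12 kg:
- B+C: weight 7+4=11, value 42+37=79
- A+B+D: weight 2+7+2=11, value 31+42+6=79
- A+C+D: weight 2+4+2=8, value 31+37+6=74
- A+B: weight 2+7=9, value 31+42=73
- A+C: weight 2+4=6, value 31+37=68
Best: $79.

$79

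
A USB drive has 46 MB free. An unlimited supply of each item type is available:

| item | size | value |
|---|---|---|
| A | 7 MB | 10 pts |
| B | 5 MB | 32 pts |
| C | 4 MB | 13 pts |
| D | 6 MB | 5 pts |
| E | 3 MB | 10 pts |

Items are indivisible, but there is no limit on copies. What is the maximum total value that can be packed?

Best value-per-unit is B at 32/5, and filling with it alone uses size 9×5=45. No mix of the others beats 9×32 = 288.

288 pts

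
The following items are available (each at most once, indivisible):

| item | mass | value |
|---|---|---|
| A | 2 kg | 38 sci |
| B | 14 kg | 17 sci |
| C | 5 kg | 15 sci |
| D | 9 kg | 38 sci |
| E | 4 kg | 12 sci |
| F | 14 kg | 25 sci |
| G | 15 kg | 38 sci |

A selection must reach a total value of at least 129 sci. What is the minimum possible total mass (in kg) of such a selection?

Subsets with value ≥ 129, sorted by total mass:
- A+C+D+G: mass 31, value 129
- A+C+D+E+G: mass 35, value 141
Minimum mass: 31 kg.

31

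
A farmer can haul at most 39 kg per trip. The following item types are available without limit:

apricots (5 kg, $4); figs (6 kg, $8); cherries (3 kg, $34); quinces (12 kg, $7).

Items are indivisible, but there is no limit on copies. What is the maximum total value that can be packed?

Best value-per-unit is cherries at 34/3, and filling with it alone uses weight 13×3=39. No mix of the others beats 13×34 = 442.

$442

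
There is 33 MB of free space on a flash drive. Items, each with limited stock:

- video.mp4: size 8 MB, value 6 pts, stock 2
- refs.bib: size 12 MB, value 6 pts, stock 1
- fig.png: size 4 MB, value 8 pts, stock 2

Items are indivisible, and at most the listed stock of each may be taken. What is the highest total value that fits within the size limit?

28 pts

Best selections within size 33 and stock limits:
- 2×video.mp4 + 2×fig.png: size 24, value 28
- 1×video.mp4 + 1×refs.bib + 2×fig.png: size 28, value 28
- 2×video.mp4 + 1×refs.bib + 1×fig.png: size 32, value 26
Best: 28 pts.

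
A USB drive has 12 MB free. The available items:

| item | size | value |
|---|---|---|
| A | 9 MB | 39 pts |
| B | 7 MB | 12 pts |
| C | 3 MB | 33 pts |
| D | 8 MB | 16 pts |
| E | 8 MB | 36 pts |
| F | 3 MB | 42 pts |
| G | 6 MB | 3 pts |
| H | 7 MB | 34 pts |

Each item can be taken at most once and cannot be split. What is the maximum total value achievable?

Check high-value combinations within 12 MB:
- A+F: size 9+3=12, value 39+42=81
- E+F: size 8+3=11, value 36+42=78
- C+F+G: size 3+3+6=12, value 33+42+3=78
- F+H: size 3+7=10, value 42+34=76
- C+F: size 3+3=6, value 33+42=75
Best: 81 pts.

81 pts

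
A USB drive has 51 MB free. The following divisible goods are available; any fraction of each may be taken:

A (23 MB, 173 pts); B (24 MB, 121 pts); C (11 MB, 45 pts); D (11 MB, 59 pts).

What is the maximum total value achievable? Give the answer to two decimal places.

317.71

Take in order of value per unit:
- A (173/23 per unit): all 23 → value 173, running total 173.00
- D (59/11 per unit): all 11 → value 59, running total 232.00
- B (121/24 per unit): 17 of 24 → value 17×121/24 = 85.7083, running total 317.71
Total 317.71.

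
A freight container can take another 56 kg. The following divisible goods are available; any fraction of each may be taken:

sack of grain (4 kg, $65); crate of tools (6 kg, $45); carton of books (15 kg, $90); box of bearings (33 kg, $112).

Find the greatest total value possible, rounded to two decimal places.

305.21

Take in order of value per unit:
- sack of grain (65/4 per unit): all 4 → value 65, running total 65.00
- crate of tools (45/6 per unit): all 6 → value 45, running total 110.00
- carton of books (90/15 per unit): all 15 → value 90, running total 200.00
- box of bearings (112/33 per unit): 31 of 33 → value 31×112/33 = 105.2121, running total 305.21
Total 305.21.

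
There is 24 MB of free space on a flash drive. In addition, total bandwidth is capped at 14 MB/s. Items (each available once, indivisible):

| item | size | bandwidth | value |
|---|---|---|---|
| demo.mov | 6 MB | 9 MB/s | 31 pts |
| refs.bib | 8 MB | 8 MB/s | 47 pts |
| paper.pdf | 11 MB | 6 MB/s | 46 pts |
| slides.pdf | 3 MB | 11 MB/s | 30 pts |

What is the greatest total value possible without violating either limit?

Feasible sets respecting both limits:
- refs.bib+paper.pdf: size 19, bandwidth 14, value 93
- refs.bib: size 8, bandwidth 8, value 47
- paper.pdf: size 11, bandwidth 6, value 46
- demo.mov: size 6, bandwidth 9, value 31
Best: 93 pts.

93 pts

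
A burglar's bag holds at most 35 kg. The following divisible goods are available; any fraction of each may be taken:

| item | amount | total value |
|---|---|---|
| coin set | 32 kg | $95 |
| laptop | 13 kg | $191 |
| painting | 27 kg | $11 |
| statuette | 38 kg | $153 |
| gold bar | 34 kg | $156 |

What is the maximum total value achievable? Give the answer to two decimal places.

Take in order of value per unit:
- laptop (191/13 per unit): all 13 → value 191, running total 191.00
- gold bar (156/34 per unit): 22 of 34 → value 22×156/34 = 100.9412, running total 291.94
Total 291.94.

291.94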